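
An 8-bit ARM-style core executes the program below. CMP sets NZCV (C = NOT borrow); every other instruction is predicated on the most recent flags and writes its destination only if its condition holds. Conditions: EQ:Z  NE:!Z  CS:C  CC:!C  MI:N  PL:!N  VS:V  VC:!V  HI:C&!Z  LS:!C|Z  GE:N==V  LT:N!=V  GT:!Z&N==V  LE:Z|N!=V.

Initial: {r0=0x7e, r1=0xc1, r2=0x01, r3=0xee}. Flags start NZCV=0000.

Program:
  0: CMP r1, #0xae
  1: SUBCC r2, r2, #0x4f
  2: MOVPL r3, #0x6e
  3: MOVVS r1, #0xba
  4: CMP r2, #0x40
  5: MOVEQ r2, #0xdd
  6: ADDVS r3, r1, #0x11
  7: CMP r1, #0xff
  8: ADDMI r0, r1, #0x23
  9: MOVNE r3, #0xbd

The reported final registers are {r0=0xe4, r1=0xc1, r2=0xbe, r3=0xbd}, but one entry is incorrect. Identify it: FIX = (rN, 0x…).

0: ✓ CMP  NZCV=0010
1: · SUBCC
2: ✓ MOVPL  r3←0x6e
3: · MOVVS
4: ✓ CMP  NZCV=1000
5: · MOVEQ
6: · ADDVS
7: ✓ CMP  NZCV=1000
8: ✓ ADDMI  r0←0xe4
9: ✓ MOVNE  r3←0xbd

FIX = (r2, 0x01)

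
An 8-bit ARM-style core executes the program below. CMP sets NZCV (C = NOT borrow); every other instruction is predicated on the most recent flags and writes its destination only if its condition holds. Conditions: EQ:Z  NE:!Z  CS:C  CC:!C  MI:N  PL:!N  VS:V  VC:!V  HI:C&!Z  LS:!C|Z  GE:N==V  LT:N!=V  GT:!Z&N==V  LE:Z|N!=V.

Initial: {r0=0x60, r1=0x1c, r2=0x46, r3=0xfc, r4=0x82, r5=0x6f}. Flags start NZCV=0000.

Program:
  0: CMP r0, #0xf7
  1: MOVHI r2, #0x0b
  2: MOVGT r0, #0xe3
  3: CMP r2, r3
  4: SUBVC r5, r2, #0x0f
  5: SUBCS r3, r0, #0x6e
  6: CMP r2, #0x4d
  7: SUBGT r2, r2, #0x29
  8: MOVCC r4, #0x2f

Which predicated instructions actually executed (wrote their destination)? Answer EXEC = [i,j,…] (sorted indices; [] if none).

0: ✓ CMP  NZCV=0000
1: · MOVHI
2: ✓ MOVGT  r0←0xe3
3: ✓ CMP  NZCV=0000
4: ✓ SUBVC  r5←0x37
5: · SUBCS
6: ✓ CMP  NZCV=1000
7: · SUBGT
8: ✓ MOVCC  r4←0x2f

EXEC = [2,4,8]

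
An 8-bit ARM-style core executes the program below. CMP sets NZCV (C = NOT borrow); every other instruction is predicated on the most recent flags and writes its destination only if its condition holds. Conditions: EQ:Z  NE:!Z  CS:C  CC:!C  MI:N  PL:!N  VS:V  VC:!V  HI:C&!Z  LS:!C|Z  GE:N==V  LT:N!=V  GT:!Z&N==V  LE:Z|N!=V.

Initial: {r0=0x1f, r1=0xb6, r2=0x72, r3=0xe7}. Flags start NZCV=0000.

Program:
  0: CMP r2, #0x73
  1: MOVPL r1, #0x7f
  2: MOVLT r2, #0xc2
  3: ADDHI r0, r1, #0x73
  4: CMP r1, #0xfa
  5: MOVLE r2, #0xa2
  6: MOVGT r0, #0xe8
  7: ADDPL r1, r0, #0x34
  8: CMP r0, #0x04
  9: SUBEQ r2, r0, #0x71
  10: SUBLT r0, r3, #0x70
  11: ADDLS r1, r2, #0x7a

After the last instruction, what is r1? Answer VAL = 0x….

VAL = 0xb6

[0] flags=1000 → (cmp)
[1] flags=1000 PL?F → skip
[2] flags=1000 LT?T → r2=0xc2
[3] flags=1000 HI?F → skip
[4] flags=1000 → (cmp)
[5] flags=1000 LE?T → r2=0xa2
[6] flags=1000 GT?F → skip
[7] flags=1000 PL?F → skip
[8] flags=0010 → (cmp)
[9] flags=0010 EQ?F → skip
[10] flags=0010 LT?F → skip
[11] flags=0010 LS?F → skip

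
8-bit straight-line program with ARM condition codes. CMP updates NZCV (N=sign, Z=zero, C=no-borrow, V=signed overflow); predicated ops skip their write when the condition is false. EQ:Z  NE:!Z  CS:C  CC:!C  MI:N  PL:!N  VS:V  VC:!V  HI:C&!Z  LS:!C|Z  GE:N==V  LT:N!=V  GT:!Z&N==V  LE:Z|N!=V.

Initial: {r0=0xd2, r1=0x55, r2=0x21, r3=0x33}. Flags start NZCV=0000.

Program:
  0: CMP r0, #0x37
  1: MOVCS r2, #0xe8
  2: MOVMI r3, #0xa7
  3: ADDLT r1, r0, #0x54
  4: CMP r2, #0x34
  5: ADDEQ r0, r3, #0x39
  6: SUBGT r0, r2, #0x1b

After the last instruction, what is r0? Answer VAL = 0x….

0: ✓ CMP  NZCV=1010
1: ✓ MOVCS  r2←0xe8
2: ✓ MOVMI  r3←0xa7
3: ✓ ADDLT  r1←0x26
4: ✓ CMP  NZCV=1010
5: · ADDEQ
6: · SUBGT

VAL = 0xd2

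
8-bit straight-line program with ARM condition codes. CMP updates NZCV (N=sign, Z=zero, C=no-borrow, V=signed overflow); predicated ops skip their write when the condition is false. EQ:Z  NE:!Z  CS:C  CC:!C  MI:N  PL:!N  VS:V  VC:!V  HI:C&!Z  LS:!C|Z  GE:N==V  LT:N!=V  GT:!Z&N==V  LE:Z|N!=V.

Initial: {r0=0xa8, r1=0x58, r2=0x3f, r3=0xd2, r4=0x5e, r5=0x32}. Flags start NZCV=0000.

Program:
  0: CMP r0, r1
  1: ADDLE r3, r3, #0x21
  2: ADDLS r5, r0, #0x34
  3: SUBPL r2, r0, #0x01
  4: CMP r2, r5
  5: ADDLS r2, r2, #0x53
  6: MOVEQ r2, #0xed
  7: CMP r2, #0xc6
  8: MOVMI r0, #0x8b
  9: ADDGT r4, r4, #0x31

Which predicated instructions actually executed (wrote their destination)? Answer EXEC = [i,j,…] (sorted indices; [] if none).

[0] flags=0011 → (cmp)
[1] flags=0011 LE?T → r3=0xf3
[2] flags=0011 LS?F → skip
[3] flags=0011 PL?T → r2=0xa7
[4] flags=0011 → (cmp)
[5] flags=0011 LS?F → skip
[6] flags=0011 EQ?F → skip
[7] flags=1000 → (cmp)
[8] flags=1000 MI?T → r0=0x8b
[9] flags=1000 GT?F → skip

EXEC = [1,3,8]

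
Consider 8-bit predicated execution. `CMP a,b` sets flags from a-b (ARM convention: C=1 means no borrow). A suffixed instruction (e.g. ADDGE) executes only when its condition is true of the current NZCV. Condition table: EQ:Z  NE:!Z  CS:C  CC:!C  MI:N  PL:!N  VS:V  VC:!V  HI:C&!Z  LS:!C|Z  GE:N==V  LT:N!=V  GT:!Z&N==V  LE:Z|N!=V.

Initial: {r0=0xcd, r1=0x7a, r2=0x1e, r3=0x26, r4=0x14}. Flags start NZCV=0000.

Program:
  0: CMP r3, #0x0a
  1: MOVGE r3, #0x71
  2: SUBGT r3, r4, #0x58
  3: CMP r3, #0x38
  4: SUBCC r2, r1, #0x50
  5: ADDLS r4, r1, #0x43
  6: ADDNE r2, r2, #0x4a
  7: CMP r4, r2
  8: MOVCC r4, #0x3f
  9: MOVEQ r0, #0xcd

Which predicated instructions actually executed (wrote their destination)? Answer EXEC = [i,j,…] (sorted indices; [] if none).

EXEC = [1,2,6,8]

0: ✓ CMP  NZCV=0010
1: ✓ MOVGE  r3←0x71
2: ✓ SUBGT  r3←0xbc
3: ✓ CMP  NZCV=1010
4: · SUBCC
5: · ADDLS
6: ✓ ADDNE  r2←0x68
7: ✓ CMP  NZCV=1000
8: ✓ MOVCC  r4←0x3f
9: · MOVEQ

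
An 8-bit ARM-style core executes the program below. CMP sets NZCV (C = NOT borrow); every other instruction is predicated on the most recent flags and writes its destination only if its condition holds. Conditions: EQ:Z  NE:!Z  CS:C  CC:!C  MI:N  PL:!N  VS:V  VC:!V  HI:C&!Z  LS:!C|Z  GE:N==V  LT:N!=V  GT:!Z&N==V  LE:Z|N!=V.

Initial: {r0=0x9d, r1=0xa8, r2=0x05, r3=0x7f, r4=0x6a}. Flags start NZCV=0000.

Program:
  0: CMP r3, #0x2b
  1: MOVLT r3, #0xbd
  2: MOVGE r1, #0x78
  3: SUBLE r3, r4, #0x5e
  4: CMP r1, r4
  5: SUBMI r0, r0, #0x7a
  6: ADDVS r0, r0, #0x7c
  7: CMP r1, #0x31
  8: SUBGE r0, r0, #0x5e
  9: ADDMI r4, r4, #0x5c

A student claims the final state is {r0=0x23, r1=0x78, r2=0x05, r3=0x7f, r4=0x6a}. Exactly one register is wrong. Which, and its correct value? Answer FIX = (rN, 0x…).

FIX = (r0, 0x3f)

0: ✓ CMP  NZCV=0010
1: · MOVLT
2: ✓ MOVGE  r1←0x78
3: · SUBLE
4: ✓ CMP  NZCV=0010
5: · SUBMI
6: · ADDVS
7: ✓ CMP  NZCV=0010
8: ✓ SUBGE  r0←0x3f
9: · ADDMI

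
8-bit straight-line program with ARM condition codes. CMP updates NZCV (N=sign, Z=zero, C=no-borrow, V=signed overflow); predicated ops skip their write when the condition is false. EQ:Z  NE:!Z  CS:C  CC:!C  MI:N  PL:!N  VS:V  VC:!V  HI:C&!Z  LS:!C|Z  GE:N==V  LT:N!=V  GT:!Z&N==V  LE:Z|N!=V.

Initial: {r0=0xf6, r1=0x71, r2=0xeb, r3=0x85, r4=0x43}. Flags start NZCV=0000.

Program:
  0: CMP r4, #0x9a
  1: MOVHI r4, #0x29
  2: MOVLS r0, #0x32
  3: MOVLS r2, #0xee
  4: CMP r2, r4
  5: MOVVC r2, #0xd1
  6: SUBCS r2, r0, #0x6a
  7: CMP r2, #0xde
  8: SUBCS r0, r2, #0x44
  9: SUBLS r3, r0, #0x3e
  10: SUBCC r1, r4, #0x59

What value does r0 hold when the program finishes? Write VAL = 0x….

0: ✓ CMP  NZCV=1001
1: · MOVHI
2: ✓ MOVLS  r0←0x32
3: ✓ MOVLS  r2←0xee
4: ✓ CMP  NZCV=1010
5: ✓ MOVVC  r2←0xd1
6: ✓ SUBCS  r2←0xc8
7: ✓ CMP  NZCV=1000
8: · SUBCS
9: ✓ SUBLS  r3←0xf4
10: ✓ SUBCC  r1←0xea

VAL = 0x32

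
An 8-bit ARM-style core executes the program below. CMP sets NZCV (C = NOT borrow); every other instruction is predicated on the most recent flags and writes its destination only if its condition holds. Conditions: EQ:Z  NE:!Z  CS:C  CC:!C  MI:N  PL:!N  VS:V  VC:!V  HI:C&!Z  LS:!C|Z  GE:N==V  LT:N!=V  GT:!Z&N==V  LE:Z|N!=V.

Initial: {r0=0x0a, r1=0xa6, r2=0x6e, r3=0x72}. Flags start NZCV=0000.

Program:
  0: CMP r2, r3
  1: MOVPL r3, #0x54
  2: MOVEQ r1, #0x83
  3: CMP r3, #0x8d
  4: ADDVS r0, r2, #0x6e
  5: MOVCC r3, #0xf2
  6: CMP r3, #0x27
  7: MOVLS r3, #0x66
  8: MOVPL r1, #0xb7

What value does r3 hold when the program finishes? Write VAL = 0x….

0: ✓ CMP  NZCV=1000
1: · MOVPL
2: · MOVEQ
3: ✓ CMP  NZCV=1001
4: ✓ ADDVS  r0←0xdc
5: ✓ MOVCC  r3←0xf2
6: ✓ CMP  NZCV=1010
7: · MOVLS
8: · MOVPL

VAL = 0xf2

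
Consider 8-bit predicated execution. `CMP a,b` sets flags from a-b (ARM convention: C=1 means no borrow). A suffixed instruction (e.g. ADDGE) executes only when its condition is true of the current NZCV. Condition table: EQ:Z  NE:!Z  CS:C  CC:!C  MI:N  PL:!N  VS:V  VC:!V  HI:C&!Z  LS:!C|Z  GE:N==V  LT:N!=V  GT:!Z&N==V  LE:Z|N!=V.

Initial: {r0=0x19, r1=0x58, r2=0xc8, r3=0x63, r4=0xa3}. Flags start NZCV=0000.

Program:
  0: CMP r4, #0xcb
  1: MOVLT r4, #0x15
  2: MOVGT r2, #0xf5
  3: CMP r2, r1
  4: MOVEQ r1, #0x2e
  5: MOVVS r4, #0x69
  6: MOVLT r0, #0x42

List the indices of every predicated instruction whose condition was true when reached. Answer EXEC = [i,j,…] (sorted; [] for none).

0: ✓ CMP  NZCV=1000
1: ✓ MOVLT  r4←0x15
2: · MOVGT
3: ✓ CMP  NZCV=0011
4: · MOVEQ
5: ✓ MOVVS  r4←0x69
6: ✓ MOVLT  r0←0x42

EXEC = [1,5,6]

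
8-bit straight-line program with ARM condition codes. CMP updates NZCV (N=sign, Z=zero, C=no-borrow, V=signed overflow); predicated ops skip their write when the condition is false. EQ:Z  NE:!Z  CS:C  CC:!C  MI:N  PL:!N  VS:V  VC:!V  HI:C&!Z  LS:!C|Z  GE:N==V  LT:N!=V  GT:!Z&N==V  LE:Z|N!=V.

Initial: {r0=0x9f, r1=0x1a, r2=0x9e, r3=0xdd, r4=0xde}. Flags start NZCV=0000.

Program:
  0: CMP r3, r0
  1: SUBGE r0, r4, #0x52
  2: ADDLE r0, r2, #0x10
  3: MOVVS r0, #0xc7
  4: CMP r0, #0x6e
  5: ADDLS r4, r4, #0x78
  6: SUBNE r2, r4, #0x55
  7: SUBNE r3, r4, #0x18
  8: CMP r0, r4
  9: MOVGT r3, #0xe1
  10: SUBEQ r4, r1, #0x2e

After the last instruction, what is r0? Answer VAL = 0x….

VAL = 0x8c

0: ✓ CMP  NZCV=0010
1: ✓ SUBGE  r0←0x8c
2: · ADDLE
3: · MOVVS
4: ✓ CMP  NZCV=0011
5: · ADDLS
6: ✓ SUBNE  r2←0x89
7: ✓ SUBNE  r3←0xc6
8: ✓ CMP  NZCV=1000
9: · MOVGT
10: · SUBEQ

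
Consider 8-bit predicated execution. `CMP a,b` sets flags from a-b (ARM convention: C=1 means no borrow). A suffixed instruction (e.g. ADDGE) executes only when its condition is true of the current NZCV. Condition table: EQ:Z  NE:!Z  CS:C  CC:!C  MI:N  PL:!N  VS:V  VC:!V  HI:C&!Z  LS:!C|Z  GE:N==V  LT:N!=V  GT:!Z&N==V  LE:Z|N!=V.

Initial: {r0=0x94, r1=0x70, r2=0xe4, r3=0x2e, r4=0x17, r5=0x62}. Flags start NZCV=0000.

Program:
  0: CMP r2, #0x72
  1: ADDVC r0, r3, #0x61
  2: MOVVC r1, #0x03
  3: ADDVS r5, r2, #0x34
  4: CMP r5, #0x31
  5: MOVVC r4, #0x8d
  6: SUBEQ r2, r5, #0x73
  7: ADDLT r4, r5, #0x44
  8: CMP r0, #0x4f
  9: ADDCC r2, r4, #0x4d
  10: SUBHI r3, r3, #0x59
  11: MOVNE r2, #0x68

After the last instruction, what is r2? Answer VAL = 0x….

0: ✓ CMP  NZCV=0011
1: · ADDVC
2: · MOVVC
3: ✓ ADDVS  r5←0x18
4: ✓ CMP  NZCV=1000
5: ✓ MOVVC  r4←0x8d
6: · SUBEQ
7: ✓ ADDLT  r4←0x5c
8: ✓ CMP  NZCV=0011
9: · ADDCC
10: ✓ SUBHI  r3←0xd5
11: ✓ MOVNE  r2←0x68

VAL = 0x68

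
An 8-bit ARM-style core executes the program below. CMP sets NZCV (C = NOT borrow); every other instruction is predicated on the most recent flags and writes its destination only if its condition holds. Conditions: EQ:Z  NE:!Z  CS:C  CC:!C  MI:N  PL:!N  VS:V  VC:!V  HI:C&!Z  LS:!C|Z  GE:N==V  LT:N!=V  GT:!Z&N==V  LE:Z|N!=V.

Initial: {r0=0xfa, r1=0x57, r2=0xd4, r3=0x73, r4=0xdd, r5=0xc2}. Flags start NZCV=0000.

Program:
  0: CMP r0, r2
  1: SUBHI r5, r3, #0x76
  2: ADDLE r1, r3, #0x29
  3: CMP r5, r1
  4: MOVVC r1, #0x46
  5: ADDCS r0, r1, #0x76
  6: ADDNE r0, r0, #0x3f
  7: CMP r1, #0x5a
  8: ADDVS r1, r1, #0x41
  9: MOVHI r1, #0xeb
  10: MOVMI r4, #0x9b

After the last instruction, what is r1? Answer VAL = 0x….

VAL = 0x46

[0] flags=0010 → (cmp)
[1] flags=0010 HI?T → r5=0xfd
[2] flags=0010 LE?F → skip
[3] flags=1010 → (cmp)
[4] flags=1010 VC?T → r1=0x46
[5] flags=1010 CS?T → r0=0xbc
[6] flags=1010 NE?T → r0=0xfb
[7] flags=1000 → (cmp)
[8] flags=1000 VS?F → skip
[9] flags=1000 HI?F → skip
[10] flags=1000 MI?T → r4=0x9b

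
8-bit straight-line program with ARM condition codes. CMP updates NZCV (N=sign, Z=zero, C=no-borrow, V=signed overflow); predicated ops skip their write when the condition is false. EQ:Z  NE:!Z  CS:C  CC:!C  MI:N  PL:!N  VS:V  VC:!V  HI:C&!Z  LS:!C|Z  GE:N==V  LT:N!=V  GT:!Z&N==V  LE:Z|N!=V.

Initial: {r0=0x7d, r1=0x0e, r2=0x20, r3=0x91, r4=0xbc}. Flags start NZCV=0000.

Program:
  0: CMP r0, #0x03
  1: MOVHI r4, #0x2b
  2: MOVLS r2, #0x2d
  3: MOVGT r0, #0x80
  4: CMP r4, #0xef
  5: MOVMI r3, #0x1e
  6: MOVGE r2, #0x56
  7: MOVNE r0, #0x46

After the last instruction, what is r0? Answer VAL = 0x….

VAL = 0x46

[0] flags=0010 → (cmp)
[1] flags=0010 HI?T → r4=0x2b
[2] flags=0010 LS?F → skip
[3] flags=0010 GT?T → r0=0x80
[4] flags=0000 → (cmp)
[5] flags=0000 MI?F → skip
[6] flags=0000 GE?T → r2=0x56
[7] flags=0000 NE?T → r0=0x46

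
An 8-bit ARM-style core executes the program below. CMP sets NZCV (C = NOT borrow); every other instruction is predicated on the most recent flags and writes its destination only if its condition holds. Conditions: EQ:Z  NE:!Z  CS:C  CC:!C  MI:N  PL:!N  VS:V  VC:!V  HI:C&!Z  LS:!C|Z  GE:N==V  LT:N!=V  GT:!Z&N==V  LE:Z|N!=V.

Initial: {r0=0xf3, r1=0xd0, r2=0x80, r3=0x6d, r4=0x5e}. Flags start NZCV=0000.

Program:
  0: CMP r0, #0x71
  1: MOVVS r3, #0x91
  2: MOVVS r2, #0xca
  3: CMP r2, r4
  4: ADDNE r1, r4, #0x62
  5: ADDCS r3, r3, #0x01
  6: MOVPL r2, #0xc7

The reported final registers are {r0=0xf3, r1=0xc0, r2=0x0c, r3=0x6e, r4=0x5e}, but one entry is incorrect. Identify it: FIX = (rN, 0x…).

FIX = (r2, 0xc7)

0: ✓ CMP  NZCV=1010
1: · MOVVS
2: · MOVVS
3: ✓ CMP  NZCV=0011
4: ✓ ADDNE  r1←0xc0
5: ✓ ADDCS  r3←0x6e
6: ✓ MOVPL  r2←0xc7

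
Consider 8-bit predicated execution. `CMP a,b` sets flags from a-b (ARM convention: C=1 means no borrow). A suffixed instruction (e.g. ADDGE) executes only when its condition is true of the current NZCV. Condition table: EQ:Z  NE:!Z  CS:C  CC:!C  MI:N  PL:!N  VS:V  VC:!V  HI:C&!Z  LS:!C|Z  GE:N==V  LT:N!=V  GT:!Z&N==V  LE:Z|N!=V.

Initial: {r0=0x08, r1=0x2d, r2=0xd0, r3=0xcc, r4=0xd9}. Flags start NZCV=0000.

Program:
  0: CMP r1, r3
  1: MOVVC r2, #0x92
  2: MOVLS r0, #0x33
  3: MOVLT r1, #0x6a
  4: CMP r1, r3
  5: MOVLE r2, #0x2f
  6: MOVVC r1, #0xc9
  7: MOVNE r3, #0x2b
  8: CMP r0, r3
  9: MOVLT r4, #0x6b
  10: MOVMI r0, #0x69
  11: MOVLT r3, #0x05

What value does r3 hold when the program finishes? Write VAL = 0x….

VAL = 0x2b

0: ✓ CMP  NZCV=0000
1: ✓ MOVVC  r2←0x92
2: ✓ MOVLS  r0←0x33
3: · MOVLT
4: ✓ CMP  NZCV=0000
5: · MOVLE
6: ✓ MOVVC  r1←0xc9
7: ✓ MOVNE  r3←0x2b
8: ✓ CMP  NZCV=0010
9: · MOVLT
10: · MOVMI
11: · MOVLT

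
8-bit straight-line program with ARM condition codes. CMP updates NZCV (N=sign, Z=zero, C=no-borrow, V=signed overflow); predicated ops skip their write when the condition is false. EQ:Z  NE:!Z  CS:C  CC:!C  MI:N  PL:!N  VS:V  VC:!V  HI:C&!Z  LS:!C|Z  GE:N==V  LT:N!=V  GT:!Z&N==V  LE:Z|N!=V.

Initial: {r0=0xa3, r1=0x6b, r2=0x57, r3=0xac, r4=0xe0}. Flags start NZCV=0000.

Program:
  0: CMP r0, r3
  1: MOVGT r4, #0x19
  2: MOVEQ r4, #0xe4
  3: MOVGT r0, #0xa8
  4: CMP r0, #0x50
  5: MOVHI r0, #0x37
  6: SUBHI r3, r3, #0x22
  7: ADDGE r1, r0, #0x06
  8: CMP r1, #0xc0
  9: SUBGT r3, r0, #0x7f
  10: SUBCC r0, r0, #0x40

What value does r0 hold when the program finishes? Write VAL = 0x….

VAL = 0xf7

0: ✓ CMP  NZCV=1000
1: · MOVGT
2: · MOVEQ
3: · MOVGT
4: ✓ CMP  NZCV=0011
5: ✓ MOVHI  r0←0x37
6: ✓ SUBHI  r3←0x8a
7: · ADDGE
8: ✓ CMP  NZCV=1001
9: ✓ SUBGT  r3←0xb8
10: ✓ SUBCC  r0←0xf7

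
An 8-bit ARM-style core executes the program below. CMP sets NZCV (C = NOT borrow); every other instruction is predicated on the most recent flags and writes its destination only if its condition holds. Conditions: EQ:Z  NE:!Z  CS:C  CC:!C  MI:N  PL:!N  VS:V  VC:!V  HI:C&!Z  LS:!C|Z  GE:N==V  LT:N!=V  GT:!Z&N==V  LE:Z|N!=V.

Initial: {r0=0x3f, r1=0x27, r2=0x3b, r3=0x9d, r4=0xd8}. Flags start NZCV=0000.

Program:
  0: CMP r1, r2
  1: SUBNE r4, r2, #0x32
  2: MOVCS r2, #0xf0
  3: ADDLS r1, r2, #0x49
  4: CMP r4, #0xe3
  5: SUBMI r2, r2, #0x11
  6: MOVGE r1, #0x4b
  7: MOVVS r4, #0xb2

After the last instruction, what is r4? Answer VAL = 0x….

[0] flags=1000 → (cmp)
[1] flags=1000 NE?T → r4=0x09
[2] flags=1000 CS?F → skip
[3] flags=1000 LS?T → r1=0x84
[4] flags=0000 → (cmp)
[5] flags=0000 MI?F → skip
[6] flags=0000 GE?T → r1=0x4b
[7] flags=0000 VS?F → skip

VAL = 0x09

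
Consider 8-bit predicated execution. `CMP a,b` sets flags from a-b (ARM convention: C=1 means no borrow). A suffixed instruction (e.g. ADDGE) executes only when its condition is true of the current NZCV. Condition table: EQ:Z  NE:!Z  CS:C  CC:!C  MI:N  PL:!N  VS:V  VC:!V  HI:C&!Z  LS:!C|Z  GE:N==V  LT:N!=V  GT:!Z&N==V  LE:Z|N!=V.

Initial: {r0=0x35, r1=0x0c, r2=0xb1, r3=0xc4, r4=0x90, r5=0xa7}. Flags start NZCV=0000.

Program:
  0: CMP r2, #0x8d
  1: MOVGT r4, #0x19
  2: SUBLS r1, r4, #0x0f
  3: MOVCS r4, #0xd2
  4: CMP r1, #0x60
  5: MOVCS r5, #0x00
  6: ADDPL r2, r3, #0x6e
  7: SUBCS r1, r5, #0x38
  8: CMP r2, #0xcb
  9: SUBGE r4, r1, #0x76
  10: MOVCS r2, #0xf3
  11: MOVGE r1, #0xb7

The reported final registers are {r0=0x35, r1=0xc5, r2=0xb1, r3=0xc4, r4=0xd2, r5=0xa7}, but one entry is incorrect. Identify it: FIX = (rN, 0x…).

0: ✓ CMP  NZCV=0010
1: ✓ MOVGT  r4←0x19
2: · SUBLS
3: ✓ MOVCS  r4←0xd2
4: ✓ CMP  NZCV=1000
5: · MOVCS
6: · ADDPL
7: · SUBCS
8: ✓ CMP  NZCV=1000
9: · SUBGE
10: · MOVCS
11: · MOVGE

FIX = (r1, 0x0c)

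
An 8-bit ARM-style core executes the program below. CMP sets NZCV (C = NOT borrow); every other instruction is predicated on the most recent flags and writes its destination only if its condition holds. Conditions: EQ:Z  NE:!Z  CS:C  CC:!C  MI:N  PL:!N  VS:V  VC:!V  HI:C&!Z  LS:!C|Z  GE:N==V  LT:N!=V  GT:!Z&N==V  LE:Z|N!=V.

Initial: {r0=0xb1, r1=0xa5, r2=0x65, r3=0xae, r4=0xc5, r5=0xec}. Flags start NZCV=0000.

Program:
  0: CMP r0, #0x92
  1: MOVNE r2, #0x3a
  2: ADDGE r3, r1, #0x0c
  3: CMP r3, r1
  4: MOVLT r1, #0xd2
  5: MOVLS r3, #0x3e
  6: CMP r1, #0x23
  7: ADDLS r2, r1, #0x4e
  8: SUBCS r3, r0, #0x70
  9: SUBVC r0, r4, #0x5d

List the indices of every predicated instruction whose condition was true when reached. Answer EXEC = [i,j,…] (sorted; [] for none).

EXEC = [1,2,8,9]

[0] flags=0010 → (cmp)
[1] flags=0010 NE?T → r2=0x3a
[2] flags=0010 GE?T → r3=0xb1
[3] flags=0010 → (cmp)
[4] flags=0010 LT?F → skip
[5] flags=0010 LS?F → skip
[6] flags=1010 → (cmp)
[7] flags=1010 LS?F → skip
[8] flags=1010 CS?T → r3=0x41
[9] flags=1010 VC?T → r0=0x68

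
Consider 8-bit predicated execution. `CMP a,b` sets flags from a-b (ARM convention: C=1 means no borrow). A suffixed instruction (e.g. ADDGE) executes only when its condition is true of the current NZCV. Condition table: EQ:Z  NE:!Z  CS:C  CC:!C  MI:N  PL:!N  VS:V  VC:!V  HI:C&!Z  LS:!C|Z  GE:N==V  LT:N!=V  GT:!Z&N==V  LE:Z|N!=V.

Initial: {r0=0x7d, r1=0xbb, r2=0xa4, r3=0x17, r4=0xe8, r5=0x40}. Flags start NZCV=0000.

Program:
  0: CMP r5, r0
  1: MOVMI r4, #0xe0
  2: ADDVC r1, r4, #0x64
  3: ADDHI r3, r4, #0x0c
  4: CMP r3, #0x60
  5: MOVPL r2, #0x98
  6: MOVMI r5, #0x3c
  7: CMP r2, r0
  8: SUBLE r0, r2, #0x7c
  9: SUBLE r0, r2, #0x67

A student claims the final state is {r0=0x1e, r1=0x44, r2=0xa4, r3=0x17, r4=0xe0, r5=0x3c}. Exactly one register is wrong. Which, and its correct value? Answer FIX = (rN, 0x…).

FIX = (r0, 0x3d)

[0] flags=1000 → (cmp)
[1] flags=1000 MI?T → r4=0xe0
[2] flags=1000 VC?T → r1=0x44
[3] flags=1000 HI?F → skip
[4] flags=1000 → (cmp)
[5] flags=1000 PL?F → skip
[6] flags=1000 MI?T → r5=0x3c
[7] flags=0011 → (cmp)
[8] flags=0011 LE?T → r0=0x28
[9] flags=0011 LE?T → r0=0x3d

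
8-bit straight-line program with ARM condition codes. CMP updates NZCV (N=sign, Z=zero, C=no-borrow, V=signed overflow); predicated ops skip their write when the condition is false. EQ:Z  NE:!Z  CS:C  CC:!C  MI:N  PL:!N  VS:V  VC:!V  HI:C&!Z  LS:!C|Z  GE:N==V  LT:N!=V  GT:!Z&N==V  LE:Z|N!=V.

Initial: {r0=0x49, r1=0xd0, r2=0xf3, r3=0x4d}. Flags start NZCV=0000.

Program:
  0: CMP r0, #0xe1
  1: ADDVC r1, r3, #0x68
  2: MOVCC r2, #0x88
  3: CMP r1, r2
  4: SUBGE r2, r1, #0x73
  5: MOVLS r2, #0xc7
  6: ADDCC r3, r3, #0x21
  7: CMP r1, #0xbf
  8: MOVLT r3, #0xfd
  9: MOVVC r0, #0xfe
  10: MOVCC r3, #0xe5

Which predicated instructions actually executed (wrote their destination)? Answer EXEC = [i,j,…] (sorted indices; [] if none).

EXEC = [1,2,4,8,9,10]

[0] flags=0000 → (cmp)
[1] flags=0000 VC?T → r1=0xb5
[2] flags=0000 CC?T → r2=0x88
[3] flags=0010 → (cmp)
[4] flags=0010 GE?T → r2=0x42
[5] flags=0010 LS?F → skip
[6] flags=0010 CC?F → skip
[7] flags=1000 → (cmp)
[8] flags=1000 LT?T → r3=0xfd
[9] flags=1000 VC?T → r0=0xfe
[10] flags=1000 CC?T → r3=0xe5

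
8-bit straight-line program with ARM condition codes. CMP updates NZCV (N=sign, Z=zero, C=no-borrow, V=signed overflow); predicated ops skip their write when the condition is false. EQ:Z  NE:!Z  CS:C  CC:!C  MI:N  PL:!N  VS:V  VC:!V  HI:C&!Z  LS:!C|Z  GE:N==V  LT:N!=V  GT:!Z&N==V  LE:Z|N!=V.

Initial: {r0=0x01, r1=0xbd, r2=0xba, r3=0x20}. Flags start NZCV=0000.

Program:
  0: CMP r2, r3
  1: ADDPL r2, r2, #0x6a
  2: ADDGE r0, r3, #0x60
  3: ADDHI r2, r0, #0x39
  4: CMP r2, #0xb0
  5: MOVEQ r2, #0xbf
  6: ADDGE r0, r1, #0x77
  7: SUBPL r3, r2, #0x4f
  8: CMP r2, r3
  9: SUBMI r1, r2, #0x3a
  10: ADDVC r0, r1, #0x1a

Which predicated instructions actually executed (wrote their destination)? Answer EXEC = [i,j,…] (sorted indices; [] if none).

0: ✓ CMP  NZCV=1010
1: · ADDPL
2: · ADDGE
3: ✓ ADDHI  r2←0x3a
4: ✓ CMP  NZCV=1001
5: · MOVEQ
6: ✓ ADDGE  r0←0x34
7: · SUBPL
8: ✓ CMP  NZCV=0010
9: · SUBMI
10: ✓ ADDVC  r0←0xd7

EXEC = [3,6,10]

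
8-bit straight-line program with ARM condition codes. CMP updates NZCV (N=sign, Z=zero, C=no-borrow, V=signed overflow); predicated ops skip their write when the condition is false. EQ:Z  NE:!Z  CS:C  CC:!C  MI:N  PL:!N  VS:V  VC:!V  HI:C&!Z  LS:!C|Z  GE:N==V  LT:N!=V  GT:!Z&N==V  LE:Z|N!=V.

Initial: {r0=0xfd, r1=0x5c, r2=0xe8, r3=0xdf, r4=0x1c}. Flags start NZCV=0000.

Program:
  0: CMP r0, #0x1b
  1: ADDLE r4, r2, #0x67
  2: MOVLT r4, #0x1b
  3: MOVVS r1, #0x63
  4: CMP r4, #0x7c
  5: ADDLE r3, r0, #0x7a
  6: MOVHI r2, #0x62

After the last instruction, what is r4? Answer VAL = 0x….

VAL = 0x1b

[0] flags=1010 → (cmp)
[1] flags=1010 LE?T → r4=0x4f
[2] flags=1010 LT?T → r4=0x1b
[3] flags=1010 VS?F → skip
[4] flags=1000 → (cmp)
[5] flags=1000 LE?T → r3=0x77
[6] flags=1000 HI?F → skip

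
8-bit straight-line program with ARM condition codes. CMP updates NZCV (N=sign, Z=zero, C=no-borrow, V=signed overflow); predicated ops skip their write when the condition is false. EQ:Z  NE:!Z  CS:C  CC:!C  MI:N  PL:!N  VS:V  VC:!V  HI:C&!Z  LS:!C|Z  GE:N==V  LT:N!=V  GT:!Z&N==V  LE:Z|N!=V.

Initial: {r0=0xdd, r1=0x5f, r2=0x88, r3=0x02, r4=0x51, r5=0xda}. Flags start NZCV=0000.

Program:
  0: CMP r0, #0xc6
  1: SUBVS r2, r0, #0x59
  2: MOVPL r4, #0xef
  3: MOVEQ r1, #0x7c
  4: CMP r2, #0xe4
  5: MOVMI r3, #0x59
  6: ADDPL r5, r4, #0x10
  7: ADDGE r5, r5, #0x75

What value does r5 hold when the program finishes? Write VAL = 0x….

0: ✓ CMP  NZCV=0010
1: · SUBVS
2: ✓ MOVPL  r4←0xef
3: · MOVEQ
4: ✓ CMP  NZCV=1000
5: ✓ MOVMI  r3←0x59
6: · ADDPL
7: · ADDGE

VAL = 0xda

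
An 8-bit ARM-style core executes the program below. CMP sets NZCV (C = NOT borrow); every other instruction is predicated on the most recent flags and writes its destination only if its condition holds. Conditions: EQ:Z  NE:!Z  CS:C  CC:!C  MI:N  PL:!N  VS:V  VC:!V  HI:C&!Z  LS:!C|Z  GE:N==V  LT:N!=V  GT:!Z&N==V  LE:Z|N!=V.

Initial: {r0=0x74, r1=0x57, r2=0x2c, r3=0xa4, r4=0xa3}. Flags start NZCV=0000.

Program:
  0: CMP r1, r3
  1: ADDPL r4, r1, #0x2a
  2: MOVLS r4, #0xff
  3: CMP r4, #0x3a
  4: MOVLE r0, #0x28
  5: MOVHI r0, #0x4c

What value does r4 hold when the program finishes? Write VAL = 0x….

VAL = 0xff

[0] flags=1001 → (cmp)
[1] flags=1001 PL?F → skip
[2] flags=1001 LS?T → r4=0xff
[3] flags=1010 → (cmp)
[4] flags=1010 LE?T → r0=0x28
[5] flags=1010 HI?T → r0=0x4c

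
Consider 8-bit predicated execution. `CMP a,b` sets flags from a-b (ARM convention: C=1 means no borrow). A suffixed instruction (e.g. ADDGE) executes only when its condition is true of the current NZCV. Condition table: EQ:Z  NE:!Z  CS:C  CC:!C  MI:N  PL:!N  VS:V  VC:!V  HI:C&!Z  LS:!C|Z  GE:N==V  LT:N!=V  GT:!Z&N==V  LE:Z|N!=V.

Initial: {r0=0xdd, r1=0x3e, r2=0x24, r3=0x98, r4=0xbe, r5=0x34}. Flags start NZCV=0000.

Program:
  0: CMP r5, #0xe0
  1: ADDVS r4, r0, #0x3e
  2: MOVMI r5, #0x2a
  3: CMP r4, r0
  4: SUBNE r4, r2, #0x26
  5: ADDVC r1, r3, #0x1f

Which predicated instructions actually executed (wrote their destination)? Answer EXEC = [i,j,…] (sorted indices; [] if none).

EXEC = [4,5]

[0] flags=0000 → (cmp)
[1] flags=0000 VS?F → skip
[2] flags=0000 MI?F → skip
[3] flags=1000 → (cmp)
[4] flags=1000 NE?T → r4=0xfe
[5] flags=1000 VC?T → r1=0xb7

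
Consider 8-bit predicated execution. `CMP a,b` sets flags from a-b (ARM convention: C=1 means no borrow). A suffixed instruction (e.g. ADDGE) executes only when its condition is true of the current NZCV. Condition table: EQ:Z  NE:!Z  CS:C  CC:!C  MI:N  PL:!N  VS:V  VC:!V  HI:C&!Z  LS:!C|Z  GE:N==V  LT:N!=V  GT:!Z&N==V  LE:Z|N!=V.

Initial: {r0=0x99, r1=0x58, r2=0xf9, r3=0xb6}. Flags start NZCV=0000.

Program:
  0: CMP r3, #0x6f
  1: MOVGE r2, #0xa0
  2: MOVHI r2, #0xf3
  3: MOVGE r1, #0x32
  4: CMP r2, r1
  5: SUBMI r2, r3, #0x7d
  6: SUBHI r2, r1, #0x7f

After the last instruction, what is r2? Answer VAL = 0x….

0: ✓ CMP  NZCV=0011
1: · MOVGE
2: ✓ MOVHI  r2←0xf3
3: · MOVGE
4: ✓ CMP  NZCV=1010
5: ✓ SUBMI  r2←0x39
6: ✓ SUBHI  r2←0xd9

VAL = 0xd9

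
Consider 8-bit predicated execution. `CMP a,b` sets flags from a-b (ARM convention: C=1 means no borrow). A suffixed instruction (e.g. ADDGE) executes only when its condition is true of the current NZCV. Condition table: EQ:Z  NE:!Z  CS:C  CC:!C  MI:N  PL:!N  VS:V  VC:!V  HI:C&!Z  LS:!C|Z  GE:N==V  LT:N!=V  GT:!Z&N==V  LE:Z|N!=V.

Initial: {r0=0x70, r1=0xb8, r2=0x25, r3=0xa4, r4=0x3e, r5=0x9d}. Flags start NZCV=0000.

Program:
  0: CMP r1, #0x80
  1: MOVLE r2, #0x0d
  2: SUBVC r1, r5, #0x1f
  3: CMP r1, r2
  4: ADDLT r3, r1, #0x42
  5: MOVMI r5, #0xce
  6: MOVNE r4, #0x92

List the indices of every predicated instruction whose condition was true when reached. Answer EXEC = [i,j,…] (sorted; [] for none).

[0] flags=0010 → (cmp)
[1] flags=0010 LE?F → skip
[2] flags=0010 VC?T → r1=0x7e
[3] flags=0010 → (cmp)
[4] flags=0010 LT?F → skip
[5] flags=0010 MI?F → skip
[6] flags=0010 NE?T → r4=0x92

EXEC = [2,6]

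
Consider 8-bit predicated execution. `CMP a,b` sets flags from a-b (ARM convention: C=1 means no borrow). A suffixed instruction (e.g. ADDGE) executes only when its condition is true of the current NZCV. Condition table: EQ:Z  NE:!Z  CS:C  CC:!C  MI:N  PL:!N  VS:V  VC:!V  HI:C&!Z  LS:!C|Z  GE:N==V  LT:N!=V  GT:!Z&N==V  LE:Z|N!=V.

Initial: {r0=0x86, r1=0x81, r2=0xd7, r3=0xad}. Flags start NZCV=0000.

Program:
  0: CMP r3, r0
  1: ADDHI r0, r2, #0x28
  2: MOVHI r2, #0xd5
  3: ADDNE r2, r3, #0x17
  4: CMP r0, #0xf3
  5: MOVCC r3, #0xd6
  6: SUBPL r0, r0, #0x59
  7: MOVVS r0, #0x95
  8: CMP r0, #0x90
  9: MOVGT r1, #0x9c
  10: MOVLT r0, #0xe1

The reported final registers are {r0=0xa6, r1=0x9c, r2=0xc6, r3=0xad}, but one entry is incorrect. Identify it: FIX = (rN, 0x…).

FIX = (r2, 0xc4)

0: ✓ CMP  NZCV=0010
1: ✓ ADDHI  r0←0xff
2: ✓ MOVHI  r2←0xd5
3: ✓ ADDNE  r2←0xc4
4: ✓ CMP  NZCV=0010
5: · MOVCC
6: ✓ SUBPL  r0←0xa6
7: · MOVVS
8: ✓ CMP  NZCV=0010
9: ✓ MOVGT  r1←0x9c
10: · MOVLT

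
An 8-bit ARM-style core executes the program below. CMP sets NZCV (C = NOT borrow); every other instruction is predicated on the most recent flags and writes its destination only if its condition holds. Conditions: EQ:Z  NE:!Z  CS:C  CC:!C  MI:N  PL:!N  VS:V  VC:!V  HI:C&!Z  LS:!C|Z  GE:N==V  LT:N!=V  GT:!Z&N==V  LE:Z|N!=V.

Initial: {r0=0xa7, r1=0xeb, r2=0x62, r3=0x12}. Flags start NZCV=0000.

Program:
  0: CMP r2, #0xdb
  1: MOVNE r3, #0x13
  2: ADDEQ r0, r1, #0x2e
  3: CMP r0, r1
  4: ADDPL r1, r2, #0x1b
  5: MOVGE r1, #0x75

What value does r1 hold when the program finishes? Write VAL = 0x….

VAL = 0xeb

[0] flags=1001 → (cmp)
[1] flags=1001 NE?T → r3=0x13
[2] flags=1001 EQ?F → skip
[3] flags=1000 → (cmp)
[4] flags=1000 PL?F → skip
[5] flags=1000 GE?F → skip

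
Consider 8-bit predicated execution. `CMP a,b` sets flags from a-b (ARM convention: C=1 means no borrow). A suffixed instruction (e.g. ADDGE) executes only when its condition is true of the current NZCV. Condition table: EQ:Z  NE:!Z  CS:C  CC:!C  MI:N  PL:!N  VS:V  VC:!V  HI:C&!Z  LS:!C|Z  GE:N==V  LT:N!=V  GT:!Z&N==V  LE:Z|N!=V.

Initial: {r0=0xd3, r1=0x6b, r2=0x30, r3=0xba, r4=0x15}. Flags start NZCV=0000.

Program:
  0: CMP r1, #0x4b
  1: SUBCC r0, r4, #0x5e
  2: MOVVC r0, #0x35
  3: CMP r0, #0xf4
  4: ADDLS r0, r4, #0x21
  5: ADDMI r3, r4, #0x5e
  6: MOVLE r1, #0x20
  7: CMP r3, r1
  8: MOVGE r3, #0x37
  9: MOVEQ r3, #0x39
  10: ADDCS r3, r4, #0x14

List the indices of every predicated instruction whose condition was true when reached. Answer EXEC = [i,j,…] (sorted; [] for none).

EXEC = [2,4,10]

[0] flags=0010 → (cmp)
[1] flags=0010 CC?F → skip
[2] flags=0010 VC?T → r0=0x35
[3] flags=0000 → (cmp)
[4] flags=0000 LS?T → r0=0x36
[5] flags=0000 MI?F → skip
[6] flags=0000 LE?F → skip
[7] flags=0011 → (cmp)
[8] flags=0011 GE?F → skip
[9] flags=0011 EQ?F → skip
[10] flags=0011 CS?T → r3=0x29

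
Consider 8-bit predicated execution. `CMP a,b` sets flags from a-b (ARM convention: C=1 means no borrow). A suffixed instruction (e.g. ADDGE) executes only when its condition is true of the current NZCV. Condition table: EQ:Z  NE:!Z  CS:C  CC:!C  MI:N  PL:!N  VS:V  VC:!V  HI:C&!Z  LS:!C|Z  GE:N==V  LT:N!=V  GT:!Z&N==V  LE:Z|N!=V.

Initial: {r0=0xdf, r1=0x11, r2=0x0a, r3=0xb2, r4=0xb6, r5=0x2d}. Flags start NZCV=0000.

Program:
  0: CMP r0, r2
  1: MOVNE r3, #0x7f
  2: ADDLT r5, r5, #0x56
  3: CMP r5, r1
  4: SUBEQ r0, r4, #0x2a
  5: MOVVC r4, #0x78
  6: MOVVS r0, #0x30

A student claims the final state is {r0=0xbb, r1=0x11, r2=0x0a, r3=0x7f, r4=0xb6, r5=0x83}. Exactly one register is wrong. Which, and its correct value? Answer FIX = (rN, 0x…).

FIX = (r0, 0x30)

0: ✓ CMP  NZCV=1010
1: ✓ MOVNE  r3←0x7f
2: ✓ ADDLT  r5←0x83
3: ✓ CMP  NZCV=0011
4: · SUBEQ
5: · MOVVC
6: ✓ MOVVS  r0←0x30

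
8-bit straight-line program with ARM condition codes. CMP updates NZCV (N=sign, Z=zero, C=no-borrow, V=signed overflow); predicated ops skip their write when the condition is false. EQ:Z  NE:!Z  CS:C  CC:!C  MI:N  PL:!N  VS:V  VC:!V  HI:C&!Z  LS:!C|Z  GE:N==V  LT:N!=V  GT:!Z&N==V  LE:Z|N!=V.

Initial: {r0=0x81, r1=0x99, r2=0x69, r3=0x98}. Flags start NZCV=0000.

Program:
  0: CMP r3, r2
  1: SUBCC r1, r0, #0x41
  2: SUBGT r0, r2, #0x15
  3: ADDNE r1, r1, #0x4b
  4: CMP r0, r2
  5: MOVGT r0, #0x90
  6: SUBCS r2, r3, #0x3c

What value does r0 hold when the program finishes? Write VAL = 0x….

VAL = 0x81

0: ✓ CMP  NZCV=0011
1: · SUBCC
2: · SUBGT
3: ✓ ADDNE  r1←0xe4
4: ✓ CMP  NZCV=0011
5: · MOVGT
6: ✓ SUBCS  r2←0x5c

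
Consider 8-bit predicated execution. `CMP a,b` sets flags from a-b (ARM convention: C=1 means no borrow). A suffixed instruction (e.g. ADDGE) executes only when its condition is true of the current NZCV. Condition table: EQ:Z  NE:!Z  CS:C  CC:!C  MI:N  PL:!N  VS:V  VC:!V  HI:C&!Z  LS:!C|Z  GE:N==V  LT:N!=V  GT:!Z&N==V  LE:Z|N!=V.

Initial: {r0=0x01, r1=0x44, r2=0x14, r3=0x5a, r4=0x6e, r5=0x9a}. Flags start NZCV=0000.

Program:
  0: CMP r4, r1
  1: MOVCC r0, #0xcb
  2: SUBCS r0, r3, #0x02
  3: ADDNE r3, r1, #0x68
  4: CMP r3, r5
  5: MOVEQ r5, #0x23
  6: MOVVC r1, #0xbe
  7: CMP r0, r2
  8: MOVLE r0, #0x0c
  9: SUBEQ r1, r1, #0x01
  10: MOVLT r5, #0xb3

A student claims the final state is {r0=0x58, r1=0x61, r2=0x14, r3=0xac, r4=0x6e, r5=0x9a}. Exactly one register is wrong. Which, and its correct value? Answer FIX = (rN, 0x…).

FIX = (r1, 0xbe)

[0] flags=0010 → (cmp)
[1] flags=0010 CC?F → skip
[2] flags=0010 CS?T → r0=0x58
[3] flags=0010 NE?T → r3=0xac
[4] flags=0010 → (cmp)
[5] flags=0010 EQ?F → skip
[6] flags=0010 VC?T → r1=0xbe
[7] flags=0010 → (cmp)
[8] flags=0010 LE?F → skip
[9] flags=0010 EQ?F → skip
[10] flags=0010 LT?F → skip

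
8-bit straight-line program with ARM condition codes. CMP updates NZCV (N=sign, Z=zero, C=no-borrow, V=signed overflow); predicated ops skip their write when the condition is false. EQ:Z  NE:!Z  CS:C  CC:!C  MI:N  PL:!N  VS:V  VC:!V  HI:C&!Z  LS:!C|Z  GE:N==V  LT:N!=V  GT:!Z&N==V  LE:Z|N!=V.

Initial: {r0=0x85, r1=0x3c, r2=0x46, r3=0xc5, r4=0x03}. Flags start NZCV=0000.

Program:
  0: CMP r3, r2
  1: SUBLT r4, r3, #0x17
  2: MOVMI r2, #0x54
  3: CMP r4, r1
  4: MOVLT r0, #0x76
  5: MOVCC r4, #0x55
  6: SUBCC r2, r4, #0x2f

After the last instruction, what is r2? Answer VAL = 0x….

VAL = 0x46

0: ✓ CMP  NZCV=0011
1: ✓ SUBLT  r4←0xae
2: · MOVMI
3: ✓ CMP  NZCV=0011
4: ✓ MOVLT  r0←0x76
5: · MOVCC
6: · SUBCC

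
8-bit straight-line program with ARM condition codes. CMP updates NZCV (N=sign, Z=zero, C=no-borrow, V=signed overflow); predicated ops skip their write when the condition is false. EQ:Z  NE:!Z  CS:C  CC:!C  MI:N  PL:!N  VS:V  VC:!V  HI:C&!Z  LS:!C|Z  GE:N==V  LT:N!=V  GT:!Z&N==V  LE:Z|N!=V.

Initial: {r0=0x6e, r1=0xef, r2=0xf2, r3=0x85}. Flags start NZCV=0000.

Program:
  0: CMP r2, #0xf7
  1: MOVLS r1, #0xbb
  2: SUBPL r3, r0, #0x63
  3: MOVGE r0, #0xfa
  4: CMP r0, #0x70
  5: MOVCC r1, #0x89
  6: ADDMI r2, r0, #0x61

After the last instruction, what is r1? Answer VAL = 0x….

VAL = 0x89

0: ✓ CMP  NZCV=1000
1: ✓ MOVLS  r1←0xbb
2: · SUBPL
3: · MOVGE
4: ✓ CMP  NZCV=1000
5: ✓ MOVCC  r1←0x89
6: ✓ ADDMI  r2←0xcf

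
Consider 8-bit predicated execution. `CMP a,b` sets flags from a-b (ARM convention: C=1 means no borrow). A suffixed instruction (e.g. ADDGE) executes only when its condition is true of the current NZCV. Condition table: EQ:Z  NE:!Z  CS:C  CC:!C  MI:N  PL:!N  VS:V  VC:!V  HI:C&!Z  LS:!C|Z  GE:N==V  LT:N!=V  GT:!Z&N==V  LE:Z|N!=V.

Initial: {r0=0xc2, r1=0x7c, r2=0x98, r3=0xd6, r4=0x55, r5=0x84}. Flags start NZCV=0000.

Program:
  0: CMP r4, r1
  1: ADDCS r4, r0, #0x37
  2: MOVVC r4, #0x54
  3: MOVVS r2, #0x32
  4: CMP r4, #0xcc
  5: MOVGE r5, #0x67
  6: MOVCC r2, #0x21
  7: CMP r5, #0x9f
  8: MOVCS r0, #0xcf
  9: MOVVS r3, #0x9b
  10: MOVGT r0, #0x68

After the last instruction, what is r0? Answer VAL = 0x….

0: ✓ CMP  NZCV=1000
1: · ADDCS
2: ✓ MOVVC  r4←0x54
3: · MOVVS
4: ✓ CMP  NZCV=1001
5: ✓ MOVGE  r5←0x67
6: ✓ MOVCC  r2←0x21
7: ✓ CMP  NZCV=1001
8: · MOVCS
9: ✓ MOVVS  r3←0x9b
10: ✓ MOVGT  r0←0x68

VAL = 0x68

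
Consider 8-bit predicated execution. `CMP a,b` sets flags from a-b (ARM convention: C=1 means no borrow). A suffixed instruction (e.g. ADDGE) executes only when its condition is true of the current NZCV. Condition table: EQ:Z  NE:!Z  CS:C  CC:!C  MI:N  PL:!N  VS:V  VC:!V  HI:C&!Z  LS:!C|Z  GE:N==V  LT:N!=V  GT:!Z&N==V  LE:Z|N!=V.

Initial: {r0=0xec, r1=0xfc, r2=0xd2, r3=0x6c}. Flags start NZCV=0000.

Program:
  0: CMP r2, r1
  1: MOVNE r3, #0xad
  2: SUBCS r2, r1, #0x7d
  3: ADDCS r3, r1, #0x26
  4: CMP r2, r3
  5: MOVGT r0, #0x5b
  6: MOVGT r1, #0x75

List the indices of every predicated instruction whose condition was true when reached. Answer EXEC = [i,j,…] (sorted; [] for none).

EXEC = [1,5,6]

[0] flags=1000 → (cmp)
[1] flags=1000 NE?T → r3=0xad
[2] flags=1000 CS?F → skip
[3] flags=1000 CS?F → skip
[4] flags=0010 → (cmp)
[5] flags=0010 GT?T → r0=0x5b
[6] flags=0010 GT?T → r1=0x75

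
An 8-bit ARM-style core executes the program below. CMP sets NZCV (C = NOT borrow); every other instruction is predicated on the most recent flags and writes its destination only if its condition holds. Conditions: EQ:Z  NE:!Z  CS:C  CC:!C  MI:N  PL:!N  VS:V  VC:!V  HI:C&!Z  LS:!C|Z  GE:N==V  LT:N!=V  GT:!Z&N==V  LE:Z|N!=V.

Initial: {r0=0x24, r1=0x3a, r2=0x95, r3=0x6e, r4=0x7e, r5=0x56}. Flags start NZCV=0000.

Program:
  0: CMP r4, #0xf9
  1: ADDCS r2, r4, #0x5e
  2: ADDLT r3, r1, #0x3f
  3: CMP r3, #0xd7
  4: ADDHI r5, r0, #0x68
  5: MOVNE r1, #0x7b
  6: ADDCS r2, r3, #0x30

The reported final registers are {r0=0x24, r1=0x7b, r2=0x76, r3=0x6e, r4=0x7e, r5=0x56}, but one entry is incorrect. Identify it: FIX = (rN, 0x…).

FIX = (r2, 0x95)

0: ✓ CMP  NZCV=1001
1: · ADDCS
2: · ADDLT
3: ✓ CMP  NZCV=1001
4: · ADDHI
5: ✓ MOVNE  r1←0x7b
6: · ADDCS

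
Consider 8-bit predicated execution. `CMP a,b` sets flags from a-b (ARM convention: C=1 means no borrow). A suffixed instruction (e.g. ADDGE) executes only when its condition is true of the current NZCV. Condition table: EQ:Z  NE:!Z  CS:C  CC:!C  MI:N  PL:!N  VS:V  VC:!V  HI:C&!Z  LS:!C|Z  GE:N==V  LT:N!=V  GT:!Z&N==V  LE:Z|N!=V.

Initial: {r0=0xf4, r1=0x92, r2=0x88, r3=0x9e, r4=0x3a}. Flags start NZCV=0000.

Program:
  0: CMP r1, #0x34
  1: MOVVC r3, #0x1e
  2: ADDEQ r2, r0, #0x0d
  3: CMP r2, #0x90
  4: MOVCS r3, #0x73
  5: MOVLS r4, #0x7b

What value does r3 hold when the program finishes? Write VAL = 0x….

0: ✓ CMP  NZCV=0011
1: · MOVVC
2: · ADDEQ
3: ✓ CMP  NZCV=1000
4: · MOVCS
5: ✓ MOVLS  r4←0x7b

VAL = 0x9e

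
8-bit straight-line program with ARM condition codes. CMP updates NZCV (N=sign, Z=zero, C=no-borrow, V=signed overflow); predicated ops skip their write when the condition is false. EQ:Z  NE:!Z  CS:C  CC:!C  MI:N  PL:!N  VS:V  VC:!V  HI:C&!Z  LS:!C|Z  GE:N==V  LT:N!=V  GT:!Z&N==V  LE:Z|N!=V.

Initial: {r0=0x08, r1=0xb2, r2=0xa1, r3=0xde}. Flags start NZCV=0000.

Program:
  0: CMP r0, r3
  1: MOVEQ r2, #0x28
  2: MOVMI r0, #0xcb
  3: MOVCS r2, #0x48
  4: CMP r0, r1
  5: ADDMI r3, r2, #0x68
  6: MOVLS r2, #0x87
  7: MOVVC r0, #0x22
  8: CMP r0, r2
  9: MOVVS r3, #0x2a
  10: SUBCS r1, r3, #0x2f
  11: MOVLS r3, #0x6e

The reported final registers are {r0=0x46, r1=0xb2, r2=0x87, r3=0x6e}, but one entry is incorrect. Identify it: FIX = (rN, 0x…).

0: ✓ CMP  NZCV=0000
1: · MOVEQ
2: · MOVMI
3: · MOVCS
4: ✓ CMP  NZCV=0000
5: · ADDMI
6: ✓ MOVLS  r2←0x87
7: ✓ MOVVC  r0←0x22
8: ✓ CMP  NZCV=1001
9: ✓ MOVVS  r3←0x2a
10: · SUBCS
11: ✓ MOVLS  r3←0x6e

FIX = (r0, 0x22)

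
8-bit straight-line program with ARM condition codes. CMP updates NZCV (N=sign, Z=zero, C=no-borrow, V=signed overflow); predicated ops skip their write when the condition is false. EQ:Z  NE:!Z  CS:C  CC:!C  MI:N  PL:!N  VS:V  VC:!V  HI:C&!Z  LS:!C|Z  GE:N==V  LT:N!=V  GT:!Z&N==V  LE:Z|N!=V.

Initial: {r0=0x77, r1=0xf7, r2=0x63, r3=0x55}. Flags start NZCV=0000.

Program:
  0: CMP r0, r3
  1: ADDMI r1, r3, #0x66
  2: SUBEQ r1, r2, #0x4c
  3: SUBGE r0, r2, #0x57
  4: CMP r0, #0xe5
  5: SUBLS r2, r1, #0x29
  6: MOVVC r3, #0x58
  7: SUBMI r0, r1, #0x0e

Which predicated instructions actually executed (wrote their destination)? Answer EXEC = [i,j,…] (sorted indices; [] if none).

[0] flags=0010 → (cmp)
[1] flags=0010 MI?F → skip
[2] flags=0010 EQ?F → skip
[3] flags=0010 GE?T → r0=0x0c
[4] flags=0000 → (cmp)
[5] flags=0000 LS?T → r2=0xce
[6] flags=0000 VC?T → r3=0x58
[7] flags=0000 MI?F → skip

EXEC = [3,5,6]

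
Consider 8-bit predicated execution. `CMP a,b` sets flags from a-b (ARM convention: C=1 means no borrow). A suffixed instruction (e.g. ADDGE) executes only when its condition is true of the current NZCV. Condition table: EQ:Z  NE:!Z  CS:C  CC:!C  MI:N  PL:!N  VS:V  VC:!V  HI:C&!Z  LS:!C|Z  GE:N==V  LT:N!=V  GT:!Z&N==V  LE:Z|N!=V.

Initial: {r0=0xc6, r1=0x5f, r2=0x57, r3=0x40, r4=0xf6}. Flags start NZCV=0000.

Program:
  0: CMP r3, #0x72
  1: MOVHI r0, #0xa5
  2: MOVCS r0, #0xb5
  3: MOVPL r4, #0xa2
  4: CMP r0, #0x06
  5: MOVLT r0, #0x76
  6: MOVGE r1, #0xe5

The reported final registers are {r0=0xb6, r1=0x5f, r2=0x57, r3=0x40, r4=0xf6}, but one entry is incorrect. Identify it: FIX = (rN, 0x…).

FIX = (r0, 0x76)

0: ✓ CMP  NZCV=1000
1: · MOVHI
2: · MOVCS
3: · MOVPL
4: ✓ CMP  NZCV=1010
5: ✓ MOVLT  r0←0x76
6: · MOVGE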